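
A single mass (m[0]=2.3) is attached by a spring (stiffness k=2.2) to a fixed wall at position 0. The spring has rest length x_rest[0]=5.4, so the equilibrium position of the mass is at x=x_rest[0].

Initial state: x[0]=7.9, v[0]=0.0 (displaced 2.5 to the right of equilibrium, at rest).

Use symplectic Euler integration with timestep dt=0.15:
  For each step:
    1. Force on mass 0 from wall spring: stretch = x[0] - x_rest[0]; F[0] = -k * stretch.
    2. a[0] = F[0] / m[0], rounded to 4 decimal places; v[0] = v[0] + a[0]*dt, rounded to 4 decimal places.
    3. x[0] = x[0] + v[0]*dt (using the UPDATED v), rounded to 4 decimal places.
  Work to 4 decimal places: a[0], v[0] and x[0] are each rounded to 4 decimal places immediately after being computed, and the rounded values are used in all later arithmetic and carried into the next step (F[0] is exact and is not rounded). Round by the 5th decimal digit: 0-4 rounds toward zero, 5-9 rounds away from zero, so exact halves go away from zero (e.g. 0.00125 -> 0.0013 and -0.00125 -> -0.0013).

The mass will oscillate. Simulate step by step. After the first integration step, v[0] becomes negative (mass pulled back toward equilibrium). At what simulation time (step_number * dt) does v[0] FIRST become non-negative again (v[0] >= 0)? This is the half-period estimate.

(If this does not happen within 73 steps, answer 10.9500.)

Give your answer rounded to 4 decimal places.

Step 0: x=[7.9000] v=[0.0000]
Step 1: x=[7.8462] v=[-0.3587]
Step 2: x=[7.7397] v=[-0.7097]
Step 3: x=[7.5829] v=[-1.0454]
Step 4: x=[7.3791] v=[-1.3586]
Step 5: x=[7.1327] v=[-1.6426]
Step 6: x=[6.8490] v=[-1.8912]
Step 7: x=[6.5341] v=[-2.0991]
Step 8: x=[6.1948] v=[-2.2618]
Step 9: x=[5.8384] v=[-2.3758]
Step 10: x=[5.4726] v=[-2.4387]
Step 11: x=[5.1052] v=[-2.4491]
Step 12: x=[4.7442] v=[-2.4068]
Step 13: x=[4.3973] v=[-2.3127]
Step 14: x=[4.0720] v=[-2.1688]
Step 15: x=[3.7753] v=[-1.9783]
Step 16: x=[3.5135] v=[-1.7452]
Step 17: x=[3.2923] v=[-1.4745]
Step 18: x=[3.1165] v=[-1.1721]
Step 19: x=[2.9898] v=[-0.8445]
Step 20: x=[2.9150] v=[-0.4987]
Step 21: x=[2.8937] v=[-0.1422]
Step 22: x=[2.9263] v=[0.2174]
First v>=0 after going negative at step 22, time=3.3000

Answer: 3.3000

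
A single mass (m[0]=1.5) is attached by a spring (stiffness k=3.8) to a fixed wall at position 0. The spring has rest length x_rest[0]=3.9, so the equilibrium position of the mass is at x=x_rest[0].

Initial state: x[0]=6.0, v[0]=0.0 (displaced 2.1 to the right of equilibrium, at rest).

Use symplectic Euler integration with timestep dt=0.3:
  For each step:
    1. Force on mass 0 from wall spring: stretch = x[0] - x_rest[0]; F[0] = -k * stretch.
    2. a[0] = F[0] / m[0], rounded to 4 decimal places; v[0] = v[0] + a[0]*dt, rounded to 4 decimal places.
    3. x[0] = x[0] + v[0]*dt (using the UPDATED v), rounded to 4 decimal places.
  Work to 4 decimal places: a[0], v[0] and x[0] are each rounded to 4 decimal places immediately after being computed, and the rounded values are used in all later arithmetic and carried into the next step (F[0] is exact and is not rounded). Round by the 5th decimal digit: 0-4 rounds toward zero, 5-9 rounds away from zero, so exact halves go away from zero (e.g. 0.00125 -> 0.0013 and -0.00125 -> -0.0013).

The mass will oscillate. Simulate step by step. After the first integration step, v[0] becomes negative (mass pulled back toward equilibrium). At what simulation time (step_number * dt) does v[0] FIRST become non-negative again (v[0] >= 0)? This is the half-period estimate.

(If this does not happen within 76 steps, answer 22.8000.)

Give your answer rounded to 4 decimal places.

Step 0: x=[6.0000] v=[0.0000]
Step 1: x=[5.5212] v=[-1.5960]
Step 2: x=[4.6728] v=[-2.8281]
Step 3: x=[3.6482] v=[-3.4154]
Step 4: x=[2.6810] v=[-3.2240]
Step 5: x=[1.9917] v=[-2.2976]
Step 6: x=[1.7375] v=[-0.8473]
Step 7: x=[1.9764] v=[0.7962]
First v>=0 after going negative at step 7, time=2.1000

Answer: 2.1000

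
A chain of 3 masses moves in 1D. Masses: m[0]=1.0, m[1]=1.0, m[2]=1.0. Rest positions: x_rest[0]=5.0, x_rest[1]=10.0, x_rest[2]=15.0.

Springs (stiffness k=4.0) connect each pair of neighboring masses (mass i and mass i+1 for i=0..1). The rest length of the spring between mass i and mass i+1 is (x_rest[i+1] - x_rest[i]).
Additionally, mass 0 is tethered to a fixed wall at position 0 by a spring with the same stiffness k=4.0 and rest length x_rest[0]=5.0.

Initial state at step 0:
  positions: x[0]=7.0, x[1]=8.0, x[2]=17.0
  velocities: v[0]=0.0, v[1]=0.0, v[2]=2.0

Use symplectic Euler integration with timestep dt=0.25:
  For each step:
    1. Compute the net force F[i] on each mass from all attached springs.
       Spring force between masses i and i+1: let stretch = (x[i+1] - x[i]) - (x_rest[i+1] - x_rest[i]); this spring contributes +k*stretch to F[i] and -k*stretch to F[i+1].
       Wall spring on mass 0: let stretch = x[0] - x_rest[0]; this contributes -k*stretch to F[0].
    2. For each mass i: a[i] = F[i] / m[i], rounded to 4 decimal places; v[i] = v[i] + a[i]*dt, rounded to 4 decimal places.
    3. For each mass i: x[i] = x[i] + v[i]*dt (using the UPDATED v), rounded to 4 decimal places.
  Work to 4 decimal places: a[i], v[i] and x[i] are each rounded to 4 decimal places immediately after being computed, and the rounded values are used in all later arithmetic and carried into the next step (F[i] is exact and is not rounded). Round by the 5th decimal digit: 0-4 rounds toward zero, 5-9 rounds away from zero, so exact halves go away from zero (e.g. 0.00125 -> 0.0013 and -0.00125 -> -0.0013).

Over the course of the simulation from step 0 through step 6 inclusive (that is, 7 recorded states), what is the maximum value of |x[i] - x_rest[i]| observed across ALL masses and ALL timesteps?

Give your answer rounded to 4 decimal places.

Answer: 3.5938

Derivation:
Step 0: x=[7.0000 8.0000 17.0000] v=[0.0000 0.0000 2.0000]
Step 1: x=[5.5000 10.0000 16.5000] v=[-6.0000 8.0000 -2.0000]
Step 2: x=[3.7500 12.5000 15.6250] v=[-7.0000 10.0000 -3.5000]
Step 3: x=[3.2500 13.5938 15.2188] v=[-2.0000 4.3750 -1.6250]
Step 4: x=[4.5235 12.5079 15.6563] v=[5.0938 -4.3438 1.7500]
Step 5: x=[6.6622 10.2130 16.5567] v=[8.5547 -9.1798 3.6016]
Step 6: x=[8.0230 8.6163 17.1212] v=[5.4433 -6.3869 2.2579]
Max displacement = 3.5938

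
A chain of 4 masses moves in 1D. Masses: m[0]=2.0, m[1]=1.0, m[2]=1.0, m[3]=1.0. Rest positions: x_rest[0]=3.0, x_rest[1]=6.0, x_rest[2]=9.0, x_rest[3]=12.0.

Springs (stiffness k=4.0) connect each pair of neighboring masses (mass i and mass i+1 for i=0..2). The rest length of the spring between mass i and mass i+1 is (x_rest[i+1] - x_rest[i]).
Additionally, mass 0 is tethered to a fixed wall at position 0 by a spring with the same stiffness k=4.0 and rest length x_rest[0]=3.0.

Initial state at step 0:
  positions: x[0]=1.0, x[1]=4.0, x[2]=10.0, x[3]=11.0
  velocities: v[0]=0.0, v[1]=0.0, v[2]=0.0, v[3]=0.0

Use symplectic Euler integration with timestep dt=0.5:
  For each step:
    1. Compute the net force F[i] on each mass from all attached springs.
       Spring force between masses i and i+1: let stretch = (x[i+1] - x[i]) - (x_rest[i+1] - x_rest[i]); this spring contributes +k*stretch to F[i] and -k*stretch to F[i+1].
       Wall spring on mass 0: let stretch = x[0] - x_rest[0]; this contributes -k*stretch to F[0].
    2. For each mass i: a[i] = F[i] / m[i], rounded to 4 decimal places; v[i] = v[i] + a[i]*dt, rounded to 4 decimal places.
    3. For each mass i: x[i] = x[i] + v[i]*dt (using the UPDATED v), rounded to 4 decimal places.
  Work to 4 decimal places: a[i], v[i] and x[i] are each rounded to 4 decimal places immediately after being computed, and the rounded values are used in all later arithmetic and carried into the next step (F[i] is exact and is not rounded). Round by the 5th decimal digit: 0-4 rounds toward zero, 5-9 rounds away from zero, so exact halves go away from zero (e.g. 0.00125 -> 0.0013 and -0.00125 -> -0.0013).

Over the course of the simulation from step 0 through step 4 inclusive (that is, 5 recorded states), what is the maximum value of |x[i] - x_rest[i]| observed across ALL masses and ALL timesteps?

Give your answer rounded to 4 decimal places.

Step 0: x=[1.0000 4.0000 10.0000 11.0000] v=[0.0000 0.0000 0.0000 0.0000]
Step 1: x=[2.0000 7.0000 5.0000 13.0000] v=[2.0000 6.0000 -10.0000 4.0000]
Step 2: x=[4.5000 3.0000 10.0000 10.0000] v=[5.0000 -8.0000 10.0000 -6.0000]
Step 3: x=[4.0000 7.5000 8.0000 10.0000] v=[-1.0000 9.0000 -4.0000 0.0000]
Step 4: x=[3.2500 9.0000 7.5000 11.0000] v=[-1.5000 3.0000 -1.0000 2.0000]
Max displacement = 4.0000

Answer: 4.0000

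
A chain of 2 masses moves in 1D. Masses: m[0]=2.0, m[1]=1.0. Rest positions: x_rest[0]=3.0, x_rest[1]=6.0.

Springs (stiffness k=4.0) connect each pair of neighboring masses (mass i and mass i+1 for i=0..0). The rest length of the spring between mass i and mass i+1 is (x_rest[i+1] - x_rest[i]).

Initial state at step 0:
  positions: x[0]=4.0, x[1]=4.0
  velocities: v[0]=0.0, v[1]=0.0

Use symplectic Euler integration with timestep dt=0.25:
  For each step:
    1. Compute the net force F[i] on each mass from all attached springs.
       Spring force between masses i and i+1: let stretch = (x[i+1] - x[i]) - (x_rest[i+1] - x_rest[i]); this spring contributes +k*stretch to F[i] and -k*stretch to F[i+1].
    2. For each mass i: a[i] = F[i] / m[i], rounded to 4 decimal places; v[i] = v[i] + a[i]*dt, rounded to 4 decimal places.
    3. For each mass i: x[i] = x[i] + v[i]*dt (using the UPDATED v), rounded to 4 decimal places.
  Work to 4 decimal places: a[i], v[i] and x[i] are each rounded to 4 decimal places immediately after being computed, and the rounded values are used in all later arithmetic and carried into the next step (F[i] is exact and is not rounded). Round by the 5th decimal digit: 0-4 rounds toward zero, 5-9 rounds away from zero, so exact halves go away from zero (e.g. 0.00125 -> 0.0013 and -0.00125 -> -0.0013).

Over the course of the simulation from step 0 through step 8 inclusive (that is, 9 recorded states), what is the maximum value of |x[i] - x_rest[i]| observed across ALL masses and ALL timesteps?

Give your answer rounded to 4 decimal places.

Step 0: x=[4.0000 4.0000] v=[0.0000 0.0000]
Step 1: x=[3.6250 4.7500] v=[-1.5000 3.0000]
Step 2: x=[3.0156 5.9688] v=[-2.4375 4.8750]
Step 3: x=[2.4004 7.1993] v=[-2.4609 4.9218]
Step 4: x=[2.0100 7.9800] v=[-1.5615 3.1229]
Step 5: x=[1.9909 8.0182] v=[-0.0765 0.1529]
Step 6: x=[2.3502 7.2996] v=[1.4372 -2.8744]
Step 7: x=[2.9532 6.0937] v=[2.4119 -4.8238]
Step 8: x=[3.5738 4.8526] v=[2.4822 -4.9643]
Max displacement = 2.0182

Answer: 2.0182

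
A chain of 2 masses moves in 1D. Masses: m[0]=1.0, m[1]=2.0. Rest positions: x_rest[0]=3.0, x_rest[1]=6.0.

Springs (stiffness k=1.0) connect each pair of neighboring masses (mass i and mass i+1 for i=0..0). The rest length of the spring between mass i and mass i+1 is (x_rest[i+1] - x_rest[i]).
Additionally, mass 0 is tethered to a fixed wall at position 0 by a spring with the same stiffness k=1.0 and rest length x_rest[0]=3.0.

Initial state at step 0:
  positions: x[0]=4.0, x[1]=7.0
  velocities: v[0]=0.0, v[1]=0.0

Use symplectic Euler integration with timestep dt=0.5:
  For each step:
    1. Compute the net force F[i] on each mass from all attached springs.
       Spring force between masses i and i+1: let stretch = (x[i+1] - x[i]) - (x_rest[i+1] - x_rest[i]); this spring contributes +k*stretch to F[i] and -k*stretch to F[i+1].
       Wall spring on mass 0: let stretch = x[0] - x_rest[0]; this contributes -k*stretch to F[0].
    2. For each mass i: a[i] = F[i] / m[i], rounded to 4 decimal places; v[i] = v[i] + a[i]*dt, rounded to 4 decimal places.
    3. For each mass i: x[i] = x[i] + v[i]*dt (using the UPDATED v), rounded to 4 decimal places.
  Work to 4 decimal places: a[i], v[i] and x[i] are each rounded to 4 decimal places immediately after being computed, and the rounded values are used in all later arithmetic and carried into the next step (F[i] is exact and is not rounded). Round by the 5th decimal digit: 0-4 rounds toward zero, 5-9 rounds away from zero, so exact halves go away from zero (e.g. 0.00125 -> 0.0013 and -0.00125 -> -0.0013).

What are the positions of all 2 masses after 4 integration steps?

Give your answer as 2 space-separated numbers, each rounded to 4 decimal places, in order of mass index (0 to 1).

Answer: 2.9229 6.6567

Derivation:
Step 0: x=[4.0000 7.0000] v=[0.0000 0.0000]
Step 1: x=[3.7500 7.0000] v=[-0.5000 0.0000]
Step 2: x=[3.3750 6.9688] v=[-0.7500 -0.0625]
Step 3: x=[3.0547 6.8633] v=[-0.6406 -0.2110]
Step 4: x=[2.9229 6.6567] v=[-0.2637 -0.4132]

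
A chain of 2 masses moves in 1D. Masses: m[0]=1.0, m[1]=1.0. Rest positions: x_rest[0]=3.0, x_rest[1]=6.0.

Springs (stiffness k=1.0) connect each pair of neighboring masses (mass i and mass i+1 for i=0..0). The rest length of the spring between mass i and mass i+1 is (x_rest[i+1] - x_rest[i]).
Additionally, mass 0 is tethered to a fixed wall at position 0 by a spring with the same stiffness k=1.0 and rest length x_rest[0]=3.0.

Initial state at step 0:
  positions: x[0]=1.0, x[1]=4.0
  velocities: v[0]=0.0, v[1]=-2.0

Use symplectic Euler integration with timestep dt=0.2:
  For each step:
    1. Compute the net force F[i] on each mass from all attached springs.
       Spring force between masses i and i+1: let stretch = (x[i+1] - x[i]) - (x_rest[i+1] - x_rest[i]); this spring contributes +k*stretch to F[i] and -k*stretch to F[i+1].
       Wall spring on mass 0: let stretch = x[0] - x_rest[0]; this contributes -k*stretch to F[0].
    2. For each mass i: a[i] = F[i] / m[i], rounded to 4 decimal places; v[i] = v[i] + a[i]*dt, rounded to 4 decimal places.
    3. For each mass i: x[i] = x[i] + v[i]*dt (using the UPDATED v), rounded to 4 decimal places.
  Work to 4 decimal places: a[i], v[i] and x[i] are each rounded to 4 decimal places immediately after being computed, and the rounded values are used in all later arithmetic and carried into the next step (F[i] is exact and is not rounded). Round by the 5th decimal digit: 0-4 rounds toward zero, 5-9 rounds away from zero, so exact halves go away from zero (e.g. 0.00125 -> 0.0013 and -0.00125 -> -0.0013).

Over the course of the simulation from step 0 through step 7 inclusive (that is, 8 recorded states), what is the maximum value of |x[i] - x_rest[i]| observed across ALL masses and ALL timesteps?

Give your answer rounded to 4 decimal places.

Answer: 3.7215

Derivation:
Step 0: x=[1.0000 4.0000] v=[0.0000 -2.0000]
Step 1: x=[1.0800 3.6000] v=[0.4000 -2.0000]
Step 2: x=[1.2176 3.2192] v=[0.6880 -1.9040]
Step 3: x=[1.3866 2.8783] v=[0.8448 -1.7043]
Step 4: x=[1.5598 2.5978] v=[0.8658 -1.4026]
Step 5: x=[1.7121 2.3958] v=[0.7614 -1.0102]
Step 6: x=[1.8232 2.2864] v=[0.5557 -0.5469]
Step 7: x=[1.8799 2.2785] v=[0.2837 -0.0395]
Max displacement = 3.7215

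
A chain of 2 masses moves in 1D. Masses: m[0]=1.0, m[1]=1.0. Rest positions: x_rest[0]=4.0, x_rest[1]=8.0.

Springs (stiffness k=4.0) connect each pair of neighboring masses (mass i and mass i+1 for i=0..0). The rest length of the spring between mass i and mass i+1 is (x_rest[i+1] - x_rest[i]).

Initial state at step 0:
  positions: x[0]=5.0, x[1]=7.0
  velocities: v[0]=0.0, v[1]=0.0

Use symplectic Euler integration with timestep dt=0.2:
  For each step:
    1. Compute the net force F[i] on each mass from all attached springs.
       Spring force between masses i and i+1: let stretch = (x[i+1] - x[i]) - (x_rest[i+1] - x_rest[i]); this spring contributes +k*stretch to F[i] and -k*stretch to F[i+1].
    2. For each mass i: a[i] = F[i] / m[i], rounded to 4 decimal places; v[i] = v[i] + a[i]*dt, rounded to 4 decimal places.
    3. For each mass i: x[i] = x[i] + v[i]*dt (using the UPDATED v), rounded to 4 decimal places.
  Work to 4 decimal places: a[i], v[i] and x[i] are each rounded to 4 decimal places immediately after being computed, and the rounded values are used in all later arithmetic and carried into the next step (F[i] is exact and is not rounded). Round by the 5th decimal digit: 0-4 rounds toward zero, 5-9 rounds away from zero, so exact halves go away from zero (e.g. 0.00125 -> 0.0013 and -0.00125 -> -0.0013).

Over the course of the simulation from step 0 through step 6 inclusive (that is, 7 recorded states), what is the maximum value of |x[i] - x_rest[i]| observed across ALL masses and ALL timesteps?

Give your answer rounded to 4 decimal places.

Step 0: x=[5.0000 7.0000] v=[0.0000 0.0000]
Step 1: x=[4.6800 7.3200] v=[-1.6000 1.6000]
Step 2: x=[4.1424 7.8576] v=[-2.6880 2.6880]
Step 3: x=[3.5592 8.4408] v=[-2.9158 2.9158]
Step 4: x=[3.1171 8.8829] v=[-2.2105 2.2105]
Step 5: x=[2.9575 9.0425] v=[-0.7979 0.7979]
Step 6: x=[3.1315 8.8685] v=[0.8701 -0.8701]
Max displacement = 1.0425

Answer: 1.0425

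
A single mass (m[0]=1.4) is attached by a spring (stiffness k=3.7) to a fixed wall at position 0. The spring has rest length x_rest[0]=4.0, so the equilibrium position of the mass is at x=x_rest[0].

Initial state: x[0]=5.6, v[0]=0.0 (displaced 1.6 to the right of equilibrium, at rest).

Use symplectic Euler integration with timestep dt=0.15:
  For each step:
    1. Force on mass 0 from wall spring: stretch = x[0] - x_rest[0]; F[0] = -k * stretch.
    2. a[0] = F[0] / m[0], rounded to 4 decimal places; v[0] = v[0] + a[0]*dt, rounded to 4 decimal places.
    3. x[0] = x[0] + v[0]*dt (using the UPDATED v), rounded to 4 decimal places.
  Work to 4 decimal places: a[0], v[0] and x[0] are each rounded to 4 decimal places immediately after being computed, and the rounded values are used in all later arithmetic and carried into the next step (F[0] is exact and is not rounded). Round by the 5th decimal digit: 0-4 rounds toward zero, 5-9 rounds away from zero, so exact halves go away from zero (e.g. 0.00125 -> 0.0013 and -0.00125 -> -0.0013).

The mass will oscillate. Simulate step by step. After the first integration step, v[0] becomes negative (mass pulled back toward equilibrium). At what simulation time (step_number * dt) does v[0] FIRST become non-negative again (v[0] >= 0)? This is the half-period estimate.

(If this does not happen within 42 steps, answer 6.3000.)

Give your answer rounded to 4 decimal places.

Step 0: x=[5.6000] v=[0.0000]
Step 1: x=[5.5049] v=[-0.6343]
Step 2: x=[5.3203] v=[-1.2309]
Step 3: x=[5.0572] v=[-1.7543]
Step 4: x=[4.7312] v=[-2.1734]
Step 5: x=[4.3617] v=[-2.4633]
Step 6: x=[3.9707] v=[-2.6067]
Step 7: x=[3.5814] v=[-2.5951]
Step 8: x=[3.2170] v=[-2.4292]
Step 9: x=[2.8992] v=[-2.1188]
Step 10: x=[2.6468] v=[-1.6824]
Step 11: x=[2.4749] v=[-1.1460]
Step 12: x=[2.3937] v=[-0.5414]
Step 13: x=[2.4080] v=[0.0954]
First v>=0 after going negative at step 13, time=1.9500

Answer: 1.9500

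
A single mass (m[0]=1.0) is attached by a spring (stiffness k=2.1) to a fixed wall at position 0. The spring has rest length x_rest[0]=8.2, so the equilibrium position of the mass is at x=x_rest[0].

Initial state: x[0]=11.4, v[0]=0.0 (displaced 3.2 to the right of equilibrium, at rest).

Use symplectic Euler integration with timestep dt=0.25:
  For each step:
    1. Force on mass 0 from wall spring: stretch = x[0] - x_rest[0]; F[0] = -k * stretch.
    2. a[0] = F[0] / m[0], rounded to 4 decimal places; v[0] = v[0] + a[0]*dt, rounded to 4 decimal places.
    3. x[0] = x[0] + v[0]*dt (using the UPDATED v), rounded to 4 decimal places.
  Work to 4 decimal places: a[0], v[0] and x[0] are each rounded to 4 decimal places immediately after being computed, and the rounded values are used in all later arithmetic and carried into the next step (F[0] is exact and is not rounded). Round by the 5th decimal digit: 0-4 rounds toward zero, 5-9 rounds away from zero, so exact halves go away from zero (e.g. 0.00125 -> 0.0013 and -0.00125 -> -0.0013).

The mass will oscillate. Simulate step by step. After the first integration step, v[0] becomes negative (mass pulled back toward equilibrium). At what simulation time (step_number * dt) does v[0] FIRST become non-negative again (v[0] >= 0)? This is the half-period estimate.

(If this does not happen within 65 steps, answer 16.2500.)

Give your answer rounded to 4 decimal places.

Answer: 2.2500

Derivation:
Step 0: x=[11.4000] v=[0.0000]
Step 1: x=[10.9800] v=[-1.6800]
Step 2: x=[10.1951] v=[-3.1395]
Step 3: x=[9.1484] v=[-4.1869]
Step 4: x=[7.9772] v=[-4.6848]
Step 5: x=[6.8353] v=[-4.5678]
Step 6: x=[5.8725] v=[-3.8513]
Step 7: x=[5.2152] v=[-2.6294]
Step 8: x=[4.9496] v=[-1.0624]
Step 9: x=[5.1106] v=[0.6441]
First v>=0 after going negative at step 9, time=2.2500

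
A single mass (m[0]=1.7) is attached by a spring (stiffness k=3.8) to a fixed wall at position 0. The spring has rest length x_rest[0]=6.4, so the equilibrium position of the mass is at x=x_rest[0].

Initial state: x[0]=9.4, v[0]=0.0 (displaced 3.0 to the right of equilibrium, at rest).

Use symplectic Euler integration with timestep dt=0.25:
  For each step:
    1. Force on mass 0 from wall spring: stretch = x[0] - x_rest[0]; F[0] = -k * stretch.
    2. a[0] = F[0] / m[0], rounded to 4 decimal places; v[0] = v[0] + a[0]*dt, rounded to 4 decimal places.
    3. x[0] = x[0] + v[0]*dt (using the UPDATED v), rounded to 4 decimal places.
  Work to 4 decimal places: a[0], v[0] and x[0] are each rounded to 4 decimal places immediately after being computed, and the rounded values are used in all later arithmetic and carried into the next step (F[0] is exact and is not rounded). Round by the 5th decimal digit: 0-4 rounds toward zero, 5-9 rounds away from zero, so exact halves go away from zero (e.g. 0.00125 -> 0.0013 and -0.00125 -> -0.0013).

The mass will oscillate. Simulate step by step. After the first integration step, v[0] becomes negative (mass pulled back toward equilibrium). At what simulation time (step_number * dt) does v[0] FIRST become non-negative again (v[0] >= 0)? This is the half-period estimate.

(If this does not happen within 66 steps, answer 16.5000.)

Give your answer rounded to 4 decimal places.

Step 0: x=[9.4000] v=[0.0000]
Step 1: x=[8.9809] v=[-1.6765]
Step 2: x=[8.2012] v=[-3.1188]
Step 3: x=[7.1699] v=[-4.1254]
Step 4: x=[6.0310] v=[-4.5557]
Step 5: x=[4.9436] v=[-4.3495]
Step 6: x=[4.0597] v=[-3.5356]
Step 7: x=[3.5028] v=[-2.2278]
Step 8: x=[3.3506] v=[-0.6088]
Step 9: x=[3.6244] v=[1.0953]
First v>=0 after going negative at step 9, time=2.2500

Answer: 2.2500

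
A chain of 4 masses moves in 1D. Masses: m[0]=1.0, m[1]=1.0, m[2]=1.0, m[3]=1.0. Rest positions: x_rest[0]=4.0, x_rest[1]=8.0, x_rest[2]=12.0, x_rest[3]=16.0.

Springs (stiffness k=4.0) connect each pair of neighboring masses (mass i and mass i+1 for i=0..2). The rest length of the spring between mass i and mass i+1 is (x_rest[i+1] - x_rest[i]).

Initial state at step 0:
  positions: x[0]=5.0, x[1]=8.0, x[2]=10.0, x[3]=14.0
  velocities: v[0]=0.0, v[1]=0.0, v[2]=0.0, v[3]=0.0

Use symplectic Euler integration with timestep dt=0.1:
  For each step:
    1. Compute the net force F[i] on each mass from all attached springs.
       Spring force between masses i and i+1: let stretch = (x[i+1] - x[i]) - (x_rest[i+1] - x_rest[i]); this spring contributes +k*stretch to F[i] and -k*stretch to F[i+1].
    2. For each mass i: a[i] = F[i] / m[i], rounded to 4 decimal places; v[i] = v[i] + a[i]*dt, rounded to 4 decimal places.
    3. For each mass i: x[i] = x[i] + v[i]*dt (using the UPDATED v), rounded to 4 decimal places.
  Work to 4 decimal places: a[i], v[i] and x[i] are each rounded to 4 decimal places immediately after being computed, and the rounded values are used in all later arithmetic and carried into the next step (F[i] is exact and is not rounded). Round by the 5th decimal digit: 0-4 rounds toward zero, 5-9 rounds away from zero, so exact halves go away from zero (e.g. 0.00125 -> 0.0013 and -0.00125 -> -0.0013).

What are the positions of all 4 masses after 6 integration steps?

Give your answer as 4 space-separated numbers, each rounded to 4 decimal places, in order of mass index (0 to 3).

Answer: 4.1746 7.4413 11.1953 14.1889

Derivation:
Step 0: x=[5.0000 8.0000 10.0000 14.0000] v=[0.0000 0.0000 0.0000 0.0000]
Step 1: x=[4.9600 7.9600 10.0800 14.0000] v=[-0.4000 -0.4000 0.8000 0.0000]
Step 2: x=[4.8800 7.8848 10.2320 14.0032] v=[-0.8000 -0.7520 1.5200 0.0320]
Step 3: x=[4.7602 7.7833 10.4410 14.0156] v=[-1.1981 -1.0150 2.0896 0.1235]
Step 4: x=[4.6013 7.6672 10.6866 14.0450] v=[-1.5889 -1.1612 2.4564 0.2937]
Step 5: x=[4.4051 7.5492 10.9458 14.1000] v=[-1.9625 -1.1798 2.5920 0.5503]
Step 6: x=[4.1746 7.4413 11.1953 14.1889] v=[-2.3049 -1.0788 2.4950 0.8886]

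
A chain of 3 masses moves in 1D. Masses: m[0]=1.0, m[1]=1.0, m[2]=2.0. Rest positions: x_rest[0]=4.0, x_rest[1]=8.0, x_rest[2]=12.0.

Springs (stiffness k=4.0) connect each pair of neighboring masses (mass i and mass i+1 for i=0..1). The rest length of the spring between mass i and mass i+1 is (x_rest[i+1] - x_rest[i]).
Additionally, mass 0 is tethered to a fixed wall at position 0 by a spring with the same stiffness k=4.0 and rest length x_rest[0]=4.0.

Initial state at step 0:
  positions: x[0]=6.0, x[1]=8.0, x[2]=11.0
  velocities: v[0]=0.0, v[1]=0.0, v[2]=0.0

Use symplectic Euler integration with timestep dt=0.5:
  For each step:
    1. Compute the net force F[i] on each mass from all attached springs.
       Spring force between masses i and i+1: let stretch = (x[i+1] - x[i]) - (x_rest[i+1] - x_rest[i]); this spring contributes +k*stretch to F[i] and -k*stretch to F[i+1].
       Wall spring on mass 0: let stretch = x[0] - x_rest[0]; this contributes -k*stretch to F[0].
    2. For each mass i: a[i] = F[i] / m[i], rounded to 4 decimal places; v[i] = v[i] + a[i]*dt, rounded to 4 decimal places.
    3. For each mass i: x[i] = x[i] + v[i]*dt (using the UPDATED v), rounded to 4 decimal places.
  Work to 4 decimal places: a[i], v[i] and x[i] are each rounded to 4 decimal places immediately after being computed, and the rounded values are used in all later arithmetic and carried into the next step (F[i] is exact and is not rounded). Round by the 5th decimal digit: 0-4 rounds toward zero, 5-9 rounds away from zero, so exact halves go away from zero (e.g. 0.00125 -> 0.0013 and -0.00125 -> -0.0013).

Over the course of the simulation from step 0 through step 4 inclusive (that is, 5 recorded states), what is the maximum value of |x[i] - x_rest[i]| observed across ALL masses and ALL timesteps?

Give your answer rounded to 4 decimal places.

Step 0: x=[6.0000 8.0000 11.0000] v=[0.0000 0.0000 0.0000]
Step 1: x=[2.0000 9.0000 11.5000] v=[-8.0000 2.0000 1.0000]
Step 2: x=[3.0000 5.5000 12.7500] v=[2.0000 -7.0000 2.5000]
Step 3: x=[3.5000 6.7500 12.3750] v=[1.0000 2.5000 -0.7500]
Step 4: x=[3.7500 10.3750 11.1875] v=[0.5000 7.2500 -2.3750]
Max displacement = 2.5000

Answer: 2.5000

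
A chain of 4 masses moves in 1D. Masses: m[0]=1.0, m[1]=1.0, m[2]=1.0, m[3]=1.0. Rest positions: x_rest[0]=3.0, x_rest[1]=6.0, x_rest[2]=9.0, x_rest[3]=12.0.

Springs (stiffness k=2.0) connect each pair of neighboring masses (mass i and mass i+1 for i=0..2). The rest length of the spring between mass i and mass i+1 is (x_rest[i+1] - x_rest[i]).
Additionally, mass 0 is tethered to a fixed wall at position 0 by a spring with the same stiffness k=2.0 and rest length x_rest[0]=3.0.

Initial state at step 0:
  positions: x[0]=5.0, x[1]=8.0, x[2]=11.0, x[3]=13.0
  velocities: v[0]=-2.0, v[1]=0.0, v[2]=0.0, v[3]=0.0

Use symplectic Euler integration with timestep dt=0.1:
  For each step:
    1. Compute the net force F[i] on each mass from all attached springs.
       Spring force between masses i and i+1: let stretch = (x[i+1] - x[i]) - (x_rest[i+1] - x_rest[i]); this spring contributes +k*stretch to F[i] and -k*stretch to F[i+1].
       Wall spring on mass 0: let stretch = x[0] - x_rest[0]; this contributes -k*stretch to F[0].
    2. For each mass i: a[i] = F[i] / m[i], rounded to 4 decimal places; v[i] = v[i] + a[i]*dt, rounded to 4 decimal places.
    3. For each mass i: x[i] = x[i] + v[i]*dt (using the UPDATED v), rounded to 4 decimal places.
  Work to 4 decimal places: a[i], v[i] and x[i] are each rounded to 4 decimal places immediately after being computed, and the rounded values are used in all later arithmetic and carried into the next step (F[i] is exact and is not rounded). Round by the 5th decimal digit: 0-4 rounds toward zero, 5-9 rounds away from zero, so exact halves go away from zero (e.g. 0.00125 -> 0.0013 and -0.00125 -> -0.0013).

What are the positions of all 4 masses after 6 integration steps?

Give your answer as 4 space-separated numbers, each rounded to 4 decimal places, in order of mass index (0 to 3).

Answer: 3.3233 7.8015 10.6528 13.3671

Derivation:
Step 0: x=[5.0000 8.0000 11.0000 13.0000] v=[-2.0000 0.0000 0.0000 0.0000]
Step 1: x=[4.7600 8.0000 10.9800 13.0200] v=[-2.4000 0.0000 -0.2000 0.2000]
Step 2: x=[4.4896 7.9948 10.9412 13.0592] v=[-2.7040 -0.0520 -0.3880 0.3920]
Step 3: x=[4.1995 7.9784 10.8858 13.1160] v=[-2.9009 -0.1638 -0.5537 0.5684]
Step 4: x=[3.9010 7.9446 10.8169 13.1882] v=[-2.9850 -0.3381 -0.6891 0.7224]
Step 5: x=[3.6054 7.8874 10.7380 13.2730] v=[-2.9565 -0.5724 -0.7893 0.8481]
Step 6: x=[3.3233 7.8015 10.6528 13.3671] v=[-2.8212 -0.8587 -0.8524 0.9411]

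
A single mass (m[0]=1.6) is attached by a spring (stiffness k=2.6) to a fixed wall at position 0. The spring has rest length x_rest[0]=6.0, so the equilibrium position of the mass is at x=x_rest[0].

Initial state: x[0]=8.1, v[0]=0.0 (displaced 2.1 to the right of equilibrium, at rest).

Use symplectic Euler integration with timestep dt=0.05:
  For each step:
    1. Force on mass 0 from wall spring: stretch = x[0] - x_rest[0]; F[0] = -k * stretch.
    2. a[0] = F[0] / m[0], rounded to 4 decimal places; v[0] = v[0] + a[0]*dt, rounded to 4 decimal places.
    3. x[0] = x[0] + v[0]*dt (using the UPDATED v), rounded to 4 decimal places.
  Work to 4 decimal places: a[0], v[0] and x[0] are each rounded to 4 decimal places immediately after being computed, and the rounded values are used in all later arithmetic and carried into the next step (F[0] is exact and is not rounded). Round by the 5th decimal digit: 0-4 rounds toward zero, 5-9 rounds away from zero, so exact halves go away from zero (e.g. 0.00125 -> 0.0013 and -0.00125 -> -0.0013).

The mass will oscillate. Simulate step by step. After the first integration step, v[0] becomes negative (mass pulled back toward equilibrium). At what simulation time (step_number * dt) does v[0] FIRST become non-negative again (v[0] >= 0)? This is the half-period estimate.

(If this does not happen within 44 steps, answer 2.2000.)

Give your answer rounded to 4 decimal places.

Step 0: x=[8.1000] v=[0.0000]
Step 1: x=[8.0915] v=[-0.1706]
Step 2: x=[8.0745] v=[-0.3405]
Step 3: x=[8.0490] v=[-0.5091]
Step 4: x=[8.0152] v=[-0.6756]
Step 5: x=[7.9732] v=[-0.8393]
Step 6: x=[7.9232] v=[-0.9996]
Step 7: x=[7.8654] v=[-1.1559]
Step 8: x=[7.8000] v=[-1.3075]
Step 9: x=[7.7273] v=[-1.4538]
Step 10: x=[7.6476] v=[-1.5941]
Step 11: x=[7.5612] v=[-1.7280]
Step 12: x=[7.4685] v=[-1.8549]
Step 13: x=[7.3698] v=[-1.9742]
Step 14: x=[7.2655] v=[-2.0855]
Step 15: x=[7.1561] v=[-2.1883]
Step 16: x=[7.0420] v=[-2.2822]
Step 17: x=[6.9237] v=[-2.3669]
Step 18: x=[6.8016] v=[-2.4420]
Step 19: x=[6.6762] v=[-2.5071]
Step 20: x=[6.5481] v=[-2.5620]
Step 21: x=[6.4178] v=[-2.6065]
Step 22: x=[6.2858] v=[-2.6404]
Step 23: x=[6.1526] v=[-2.6636]
Step 24: x=[6.0188] v=[-2.6760]
Step 25: x=[5.8849] v=[-2.6775]
Step 26: x=[5.7515] v=[-2.6682]
Step 27: x=[5.6191] v=[-2.6480]
Step 28: x=[5.4882] v=[-2.6171]
Step 29: x=[5.3594] v=[-2.5755]
Step 30: x=[5.2332] v=[-2.5235]
Step 31: x=[5.1101] v=[-2.4612]
Step 32: x=[4.9907] v=[-2.3889]
Step 33: x=[4.8754] v=[-2.3069]
Step 34: x=[4.7646] v=[-2.2155]
Step 35: x=[4.6588] v=[-2.1151]
Step 36: x=[4.5585] v=[-2.0061]
Step 37: x=[4.4641] v=[-1.8890]
Step 38: x=[4.3759] v=[-1.7642]
Step 39: x=[4.2943] v=[-1.6322]
Step 40: x=[4.2196] v=[-1.4936]
Step 41: x=[4.1522] v=[-1.3489]
Step 42: x=[4.0923] v=[-1.1988]
Step 43: x=[4.0401] v=[-1.0438]
Step 44: x=[3.9959] v=[-0.8846]
v[0] did not become non-negative within 44 steps; using fallback time=2.2000

Answer: 2.2000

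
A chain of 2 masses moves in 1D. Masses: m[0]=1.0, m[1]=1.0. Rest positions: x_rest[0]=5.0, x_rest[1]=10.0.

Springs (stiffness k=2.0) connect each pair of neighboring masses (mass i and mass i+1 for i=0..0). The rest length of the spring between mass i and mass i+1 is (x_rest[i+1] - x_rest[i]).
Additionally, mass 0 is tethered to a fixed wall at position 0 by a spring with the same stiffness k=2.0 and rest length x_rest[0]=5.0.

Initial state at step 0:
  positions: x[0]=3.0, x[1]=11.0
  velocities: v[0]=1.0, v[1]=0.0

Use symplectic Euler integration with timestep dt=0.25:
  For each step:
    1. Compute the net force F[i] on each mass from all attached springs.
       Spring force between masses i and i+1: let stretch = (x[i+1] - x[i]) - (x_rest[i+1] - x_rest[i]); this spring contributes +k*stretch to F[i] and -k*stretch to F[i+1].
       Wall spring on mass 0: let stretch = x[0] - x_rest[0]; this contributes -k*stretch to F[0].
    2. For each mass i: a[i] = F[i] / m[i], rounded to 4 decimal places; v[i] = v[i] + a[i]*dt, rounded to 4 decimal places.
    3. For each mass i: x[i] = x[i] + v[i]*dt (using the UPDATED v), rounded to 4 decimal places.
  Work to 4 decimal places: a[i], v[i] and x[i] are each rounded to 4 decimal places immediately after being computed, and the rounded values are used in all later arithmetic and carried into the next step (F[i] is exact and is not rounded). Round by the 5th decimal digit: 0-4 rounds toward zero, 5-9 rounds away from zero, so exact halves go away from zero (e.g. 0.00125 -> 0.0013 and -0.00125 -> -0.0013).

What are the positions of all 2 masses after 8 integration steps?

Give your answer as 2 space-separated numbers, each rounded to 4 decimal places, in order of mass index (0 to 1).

Answer: 4.5846 11.0245

Derivation:
Step 0: x=[3.0000 11.0000] v=[1.0000 0.0000]
Step 1: x=[3.8750 10.6250] v=[3.5000 -1.5000]
Step 2: x=[5.1094 10.0313] v=[4.9375 -2.3750]
Step 3: x=[6.3204 9.4473] v=[4.8438 -2.3360]
Step 4: x=[7.1322 9.0974] v=[3.2471 -1.3995]
Step 5: x=[7.2981 9.1269] v=[0.6636 0.1179]
Step 6: x=[6.7803 9.5528] v=[-2.0711 1.7035]
Step 7: x=[5.7616 10.2571] v=[-4.0750 2.8173]
Step 8: x=[4.5846 11.0245] v=[-4.7081 3.0696]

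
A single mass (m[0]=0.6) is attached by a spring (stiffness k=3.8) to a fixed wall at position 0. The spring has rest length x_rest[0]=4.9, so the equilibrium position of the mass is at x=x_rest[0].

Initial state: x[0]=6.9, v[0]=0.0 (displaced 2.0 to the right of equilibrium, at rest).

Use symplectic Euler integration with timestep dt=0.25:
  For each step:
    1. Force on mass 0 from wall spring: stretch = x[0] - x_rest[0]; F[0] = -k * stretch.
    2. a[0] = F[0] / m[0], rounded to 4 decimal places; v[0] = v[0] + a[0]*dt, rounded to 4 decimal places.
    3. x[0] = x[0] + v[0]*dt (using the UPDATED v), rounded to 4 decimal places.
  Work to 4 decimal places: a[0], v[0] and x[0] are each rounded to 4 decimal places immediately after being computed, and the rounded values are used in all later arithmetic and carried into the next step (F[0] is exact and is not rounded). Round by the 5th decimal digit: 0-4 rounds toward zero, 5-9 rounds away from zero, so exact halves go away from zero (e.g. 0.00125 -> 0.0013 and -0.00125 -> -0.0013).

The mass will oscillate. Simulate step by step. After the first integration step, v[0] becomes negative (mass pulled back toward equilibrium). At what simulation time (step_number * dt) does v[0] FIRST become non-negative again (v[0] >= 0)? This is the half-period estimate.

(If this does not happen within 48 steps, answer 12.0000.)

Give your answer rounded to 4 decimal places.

Answer: 1.2500

Derivation:
Step 0: x=[6.9000] v=[0.0000]
Step 1: x=[6.1083] v=[-3.1667]
Step 2: x=[4.8383] v=[-5.0799]
Step 3: x=[3.5928] v=[-4.9822]
Step 4: x=[2.8647] v=[-2.9125]
Step 5: x=[2.9422] v=[0.3101]
First v>=0 after going negative at step 5, time=1.2500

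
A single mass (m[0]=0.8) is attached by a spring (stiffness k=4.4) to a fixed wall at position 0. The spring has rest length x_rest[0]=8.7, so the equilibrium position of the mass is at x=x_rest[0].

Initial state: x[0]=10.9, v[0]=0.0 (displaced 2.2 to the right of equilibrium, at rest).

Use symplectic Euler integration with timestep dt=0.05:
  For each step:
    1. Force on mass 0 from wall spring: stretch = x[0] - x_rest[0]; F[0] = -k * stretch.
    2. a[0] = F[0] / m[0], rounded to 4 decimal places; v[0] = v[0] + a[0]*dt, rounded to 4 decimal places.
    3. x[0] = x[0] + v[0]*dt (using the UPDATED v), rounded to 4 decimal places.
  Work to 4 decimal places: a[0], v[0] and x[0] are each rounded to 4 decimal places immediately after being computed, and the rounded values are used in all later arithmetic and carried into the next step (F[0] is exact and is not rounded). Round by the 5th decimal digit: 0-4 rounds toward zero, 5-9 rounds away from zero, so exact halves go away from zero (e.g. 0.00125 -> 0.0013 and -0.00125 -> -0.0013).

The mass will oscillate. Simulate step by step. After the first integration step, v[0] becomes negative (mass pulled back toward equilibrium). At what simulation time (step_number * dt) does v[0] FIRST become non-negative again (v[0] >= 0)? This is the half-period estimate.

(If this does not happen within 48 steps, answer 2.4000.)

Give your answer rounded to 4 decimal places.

Answer: 1.3500

Derivation:
Step 0: x=[10.9000] v=[0.0000]
Step 1: x=[10.8698] v=[-0.6050]
Step 2: x=[10.8097] v=[-1.2017]
Step 3: x=[10.7206] v=[-1.7819]
Step 4: x=[10.6037] v=[-2.3376]
Step 5: x=[10.4606] v=[-2.8611]
Step 6: x=[10.2933] v=[-3.3453]
Step 7: x=[10.1041] v=[-3.7835]
Step 8: x=[9.8956] v=[-4.1696]
Step 9: x=[9.6707] v=[-4.4984]
Step 10: x=[9.4324] v=[-4.7653]
Step 11: x=[9.1841] v=[-4.9667]
Step 12: x=[8.9291] v=[-5.0998]
Step 13: x=[8.6710] v=[-5.1628]
Step 14: x=[8.4133] v=[-5.1548]
Step 15: x=[8.1595] v=[-5.0760]
Step 16: x=[7.9131] v=[-4.9274]
Step 17: x=[7.6776] v=[-4.7110]
Step 18: x=[7.4561] v=[-4.4298]
Step 19: x=[7.2517] v=[-4.0877]
Step 20: x=[7.0672] v=[-3.6894]
Step 21: x=[6.9052] v=[-3.2404]
Step 22: x=[6.7679] v=[-2.7468]
Step 23: x=[6.6571] v=[-2.2155]
Step 24: x=[6.5744] v=[-1.6537]
Step 25: x=[6.5209] v=[-1.0692]
Step 26: x=[6.4974] v=[-0.4699]
Step 27: x=[6.5042] v=[0.1358]
First v>=0 after going negative at step 27, time=1.3500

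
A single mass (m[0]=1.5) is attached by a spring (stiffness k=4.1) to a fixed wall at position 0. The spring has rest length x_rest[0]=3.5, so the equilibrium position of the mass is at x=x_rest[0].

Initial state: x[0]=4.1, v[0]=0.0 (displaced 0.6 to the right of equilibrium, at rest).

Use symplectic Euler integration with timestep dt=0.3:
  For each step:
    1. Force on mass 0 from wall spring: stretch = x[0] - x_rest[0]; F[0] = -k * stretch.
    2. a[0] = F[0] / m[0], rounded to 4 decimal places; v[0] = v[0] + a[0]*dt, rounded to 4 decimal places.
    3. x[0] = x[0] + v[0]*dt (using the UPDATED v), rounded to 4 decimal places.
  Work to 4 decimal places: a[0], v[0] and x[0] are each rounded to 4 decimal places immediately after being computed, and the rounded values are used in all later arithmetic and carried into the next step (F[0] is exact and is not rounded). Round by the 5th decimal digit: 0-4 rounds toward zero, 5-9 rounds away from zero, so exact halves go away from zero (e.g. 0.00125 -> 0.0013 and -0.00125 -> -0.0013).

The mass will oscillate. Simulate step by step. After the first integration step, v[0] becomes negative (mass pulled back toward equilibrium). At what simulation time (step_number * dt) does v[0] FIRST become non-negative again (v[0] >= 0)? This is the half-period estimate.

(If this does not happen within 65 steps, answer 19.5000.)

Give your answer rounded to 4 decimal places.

Answer: 2.1000

Derivation:
Step 0: x=[4.1000] v=[0.0000]
Step 1: x=[3.9524] v=[-0.4920]
Step 2: x=[3.6935] v=[-0.8630]
Step 3: x=[3.3870] v=[-1.0217]
Step 4: x=[3.1083] v=[-0.9290]
Step 5: x=[2.9260] v=[-0.6078]
Step 6: x=[2.8849] v=[-0.1371]
Step 7: x=[2.9951] v=[0.3673]
First v>=0 after going negative at step 7, time=2.1000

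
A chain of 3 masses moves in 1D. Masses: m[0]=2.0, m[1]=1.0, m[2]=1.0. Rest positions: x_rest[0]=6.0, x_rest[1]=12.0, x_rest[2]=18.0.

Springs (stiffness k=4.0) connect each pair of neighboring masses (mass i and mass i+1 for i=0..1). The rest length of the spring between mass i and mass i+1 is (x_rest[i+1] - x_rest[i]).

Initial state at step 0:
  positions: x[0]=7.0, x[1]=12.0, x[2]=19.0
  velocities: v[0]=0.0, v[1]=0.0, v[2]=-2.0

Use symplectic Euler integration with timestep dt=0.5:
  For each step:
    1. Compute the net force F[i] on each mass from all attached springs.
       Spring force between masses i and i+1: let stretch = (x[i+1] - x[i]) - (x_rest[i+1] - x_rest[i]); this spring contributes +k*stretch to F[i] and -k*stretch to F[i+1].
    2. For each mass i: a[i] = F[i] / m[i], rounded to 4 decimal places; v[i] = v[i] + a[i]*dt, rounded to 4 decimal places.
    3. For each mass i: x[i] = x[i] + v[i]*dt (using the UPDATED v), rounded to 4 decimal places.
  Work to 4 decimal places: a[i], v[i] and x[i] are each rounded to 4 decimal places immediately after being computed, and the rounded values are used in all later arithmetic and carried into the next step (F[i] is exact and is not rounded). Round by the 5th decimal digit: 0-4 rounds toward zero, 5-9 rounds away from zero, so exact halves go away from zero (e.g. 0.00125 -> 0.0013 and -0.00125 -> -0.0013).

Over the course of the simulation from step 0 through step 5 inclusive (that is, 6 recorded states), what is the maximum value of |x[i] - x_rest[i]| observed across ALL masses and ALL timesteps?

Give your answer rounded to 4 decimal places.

Answer: 2.0000

Derivation:
Step 0: x=[7.0000 12.0000 19.0000] v=[0.0000 0.0000 -2.0000]
Step 1: x=[6.5000 14.0000 17.0000] v=[-1.0000 4.0000 -4.0000]
Step 2: x=[6.7500 11.5000 18.0000] v=[0.5000 -5.0000 2.0000]
Step 3: x=[6.3750 10.7500 18.5000] v=[-0.7500 -1.5000 1.0000]
Step 4: x=[5.1875 13.3750 17.2500] v=[-2.3750 5.2500 -2.5000]
Step 5: x=[5.0938 11.6875 18.1250] v=[-0.1875 -3.3750 1.7500]
Max displacement = 2.0000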